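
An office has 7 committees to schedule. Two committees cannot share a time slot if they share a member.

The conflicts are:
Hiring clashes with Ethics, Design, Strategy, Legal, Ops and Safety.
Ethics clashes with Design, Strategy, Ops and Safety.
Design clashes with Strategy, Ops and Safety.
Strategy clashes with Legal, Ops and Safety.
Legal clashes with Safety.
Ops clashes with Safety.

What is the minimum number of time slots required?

Hiring, Ethics, Design, Strategy, Ops, Safety are mutually in conflict, so at least 6 time slots are needed.
6 time slots suffice: Hiring=1, Ethics=4, Design=5, Strategy=3, Legal=4, Ops=6, Safety=2. No two conflicting committees share a time slot.

6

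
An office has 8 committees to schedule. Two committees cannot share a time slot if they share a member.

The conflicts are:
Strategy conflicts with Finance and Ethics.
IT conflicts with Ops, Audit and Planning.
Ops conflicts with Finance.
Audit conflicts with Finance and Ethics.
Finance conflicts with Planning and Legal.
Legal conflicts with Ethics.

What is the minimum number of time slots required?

2

IT and Planning conflict, so at least 2 time slots are needed.
A valid assignment using 2 time slots: Strategy=2, IT=1, Ops=2, Audit=2, Finance=1, Planning=2, Legal=2, Ethics=1. Each listed conflict is separated.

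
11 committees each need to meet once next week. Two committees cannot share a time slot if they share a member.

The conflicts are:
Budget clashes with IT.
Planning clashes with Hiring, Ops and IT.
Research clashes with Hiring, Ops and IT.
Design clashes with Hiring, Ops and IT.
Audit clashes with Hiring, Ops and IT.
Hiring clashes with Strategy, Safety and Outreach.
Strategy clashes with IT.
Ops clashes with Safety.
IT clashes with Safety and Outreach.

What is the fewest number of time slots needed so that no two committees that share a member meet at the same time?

Budget and IT conflict, so at least 2 time slots are needed.
Using 2 time slots: Budget=2, Planning=2, Research=2, Design=2, Audit=2, Hiring=1, Strategy=2, Ops=1, IT=1, Safety=2, Outreach=2. Every pair that conflicts lands in different time slots.

2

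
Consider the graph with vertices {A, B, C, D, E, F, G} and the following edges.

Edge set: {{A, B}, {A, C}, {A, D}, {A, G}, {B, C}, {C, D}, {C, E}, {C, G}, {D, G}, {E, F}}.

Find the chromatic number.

4

A, C, D, G are pairwise adjacent (a clique of size 4), so at least 4 colors are needed.
4 colors suffice: A=2, B=3, C=1, D=4, E=2, F=1, G=3. No two adjacent vertices share a color.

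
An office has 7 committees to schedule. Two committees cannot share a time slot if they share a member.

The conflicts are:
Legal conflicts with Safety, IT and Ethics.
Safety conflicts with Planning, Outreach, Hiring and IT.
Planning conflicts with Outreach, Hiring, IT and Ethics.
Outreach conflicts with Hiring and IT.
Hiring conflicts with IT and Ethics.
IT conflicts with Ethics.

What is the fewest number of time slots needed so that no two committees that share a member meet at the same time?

Safety, Planning, Outreach, Hiring, IT all conflict with each other, so at least 5 time slots are needed.
5 time slots suffice: time slot 1 → {IT}; time slot 2 → {Legal, Hiring}; time slot 3 → {Planning}; time slot 4 → {Safety, Ethics}; time slot 5 → {Outreach}. Each listed conflict is separated.

5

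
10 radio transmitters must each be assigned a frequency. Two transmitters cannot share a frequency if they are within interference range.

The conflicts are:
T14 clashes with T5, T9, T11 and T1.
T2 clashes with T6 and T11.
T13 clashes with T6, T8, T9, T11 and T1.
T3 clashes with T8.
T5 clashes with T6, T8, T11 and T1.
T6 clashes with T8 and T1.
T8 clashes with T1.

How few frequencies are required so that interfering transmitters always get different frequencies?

T13, T6, T8, T1 all conflict with each other, so at least 4 frequencies are needed.
4 frequencies suffice: frequency 1 → {T2, T13, T3, T5}; frequency 2 → {T8, T9, T11}; frequency 3 → {T1}; frequency 4 → {T14, T6}. Each listed conflict is separated.

4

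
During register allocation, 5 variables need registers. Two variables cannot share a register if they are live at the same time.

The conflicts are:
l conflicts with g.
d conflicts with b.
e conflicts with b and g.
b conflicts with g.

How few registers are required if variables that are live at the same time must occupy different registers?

e, b, g are mutually in conflict, so at least 3 registers are needed.
A valid assignment using 3 registers: l=2, d=1, e=3, b=2, g=1. No two conflicting variables share a register.

3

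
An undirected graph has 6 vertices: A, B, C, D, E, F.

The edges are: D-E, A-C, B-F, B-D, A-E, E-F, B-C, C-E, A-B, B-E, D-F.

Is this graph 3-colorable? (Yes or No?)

No

A, B, C, E are mutually adjacent (a clique of size 4), so at least 4 colors are needed.
So 3 colors are not enough.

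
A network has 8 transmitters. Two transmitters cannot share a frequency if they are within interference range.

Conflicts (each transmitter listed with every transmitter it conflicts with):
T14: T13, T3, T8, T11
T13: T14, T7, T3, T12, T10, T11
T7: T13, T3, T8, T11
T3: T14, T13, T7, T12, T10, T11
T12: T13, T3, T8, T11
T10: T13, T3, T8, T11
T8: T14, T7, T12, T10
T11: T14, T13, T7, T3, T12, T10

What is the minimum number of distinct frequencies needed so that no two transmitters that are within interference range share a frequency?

4

T13, T3, T12, T11 all conflict with each other, so at least 4 frequencies are needed.
4 frequencies suffice: frequency 1 → {T3, T8}; frequency 2 → {T13}; frequency 3 → {T11}; frequency 4 → {T14, T7, T12, T10}. Each listed conflict is separated.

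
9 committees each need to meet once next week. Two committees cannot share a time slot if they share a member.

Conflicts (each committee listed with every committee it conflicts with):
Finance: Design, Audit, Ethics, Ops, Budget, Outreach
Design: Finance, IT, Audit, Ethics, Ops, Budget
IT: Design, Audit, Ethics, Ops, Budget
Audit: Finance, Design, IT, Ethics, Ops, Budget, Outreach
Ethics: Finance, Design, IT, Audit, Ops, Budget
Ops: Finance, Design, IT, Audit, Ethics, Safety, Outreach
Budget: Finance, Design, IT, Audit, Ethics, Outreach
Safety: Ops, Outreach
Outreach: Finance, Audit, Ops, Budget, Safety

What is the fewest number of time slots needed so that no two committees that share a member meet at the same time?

Design, IT, Audit, Ethics, Budget pairwise conflict, so at least 5 time slots are needed.
A valid assignment using 5 time slots: Finance=4, Design=3, IT=4, Audit=2, Ethics=5, Ops=1, Budget=1, Safety=2, Outreach=3. Every pair that conflicts lands in different time slots.

5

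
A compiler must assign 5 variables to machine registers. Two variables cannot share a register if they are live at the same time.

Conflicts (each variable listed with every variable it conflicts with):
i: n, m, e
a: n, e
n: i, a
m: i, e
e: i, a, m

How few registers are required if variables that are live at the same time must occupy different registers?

3

i, m, e all conflict with each other, so at least 3 registers are needed.
3 registers suffice: register 1 → {n, e}; register 2 → {i, a}; register 3 → {m}. Each listed conflict is separated.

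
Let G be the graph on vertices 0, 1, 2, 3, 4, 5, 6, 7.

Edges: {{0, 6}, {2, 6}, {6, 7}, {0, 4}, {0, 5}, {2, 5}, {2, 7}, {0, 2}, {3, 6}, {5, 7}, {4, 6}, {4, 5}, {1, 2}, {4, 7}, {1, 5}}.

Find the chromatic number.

3

1, 2, 5 form a triangle, so at least 3 colors are needed.
3 colors suffice: color a → {2, 3, 4}; color b → {5, 6}; color c → {0, 1, 7}. Each edge has distinct colors on its endpoints.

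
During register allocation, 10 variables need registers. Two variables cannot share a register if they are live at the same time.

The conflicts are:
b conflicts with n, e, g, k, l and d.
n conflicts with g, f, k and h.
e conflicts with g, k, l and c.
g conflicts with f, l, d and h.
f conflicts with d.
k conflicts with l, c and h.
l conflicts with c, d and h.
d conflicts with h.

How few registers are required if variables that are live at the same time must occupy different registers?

4

g, l, d, h are mutually in conflict, so at least 4 registers are needed.
Using 4 registers: b=3, n=1, e=4, g=2, f=3, k=2, l=1, c=3, d=4, h=3. No two conflicting variables share a register.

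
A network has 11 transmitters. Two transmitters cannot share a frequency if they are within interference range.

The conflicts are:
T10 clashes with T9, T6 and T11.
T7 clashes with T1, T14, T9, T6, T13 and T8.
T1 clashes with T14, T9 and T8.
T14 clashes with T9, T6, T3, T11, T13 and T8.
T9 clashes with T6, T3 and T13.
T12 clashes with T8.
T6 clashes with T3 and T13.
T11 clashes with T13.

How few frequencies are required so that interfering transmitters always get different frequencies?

T7, T14, T9, T6, T13 are mutually in conflict, so at least 5 frequencies are needed.
5 frequencies suffice: frequency 1 → {T10, T14, T12}; frequency 2 → {T9, T11, T8}; frequency 3 → {T7, T3}; frequency 4 → {T1, T6}; frequency 5 → {T13}. Every pair that conflicts lands in different frequencies.

5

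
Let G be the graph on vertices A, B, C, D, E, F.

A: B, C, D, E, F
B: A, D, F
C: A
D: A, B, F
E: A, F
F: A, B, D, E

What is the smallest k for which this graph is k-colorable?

A, B, D, F form a clique, so at least 4 colors are needed.
One proper 4-coloring: A=red, B=green, C=blue, D=yellow, E=green, F=blue. Each edge has distinct colors on its endpoints.

4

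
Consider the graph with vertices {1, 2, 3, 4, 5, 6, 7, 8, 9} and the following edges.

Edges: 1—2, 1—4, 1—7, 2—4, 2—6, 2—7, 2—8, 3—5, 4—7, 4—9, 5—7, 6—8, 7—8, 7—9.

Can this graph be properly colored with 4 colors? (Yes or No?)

Yes

The chromatic number is 4. 1, 2, 4, 7 form a clique, so at least 4 colors are needed.
A valid assignment using 4 colors: 1=d, 2=b, 3=a, 4=c, 5=b, 6=a, 7=a, 8=c, 9=b.
That is already a proper 4-coloring.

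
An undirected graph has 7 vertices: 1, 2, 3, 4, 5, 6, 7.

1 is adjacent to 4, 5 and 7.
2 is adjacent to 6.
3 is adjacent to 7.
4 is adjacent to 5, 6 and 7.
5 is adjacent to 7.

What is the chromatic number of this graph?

1, 4, 5, 7 are pairwise adjacent (a clique of size 4), so at least 4 colors are needed.
4 colors suffice: color red → {2, 3, 4}; color blue → {6, 7}; color green → {5}; color yellow → {1}. Every edge joins two different colors.

4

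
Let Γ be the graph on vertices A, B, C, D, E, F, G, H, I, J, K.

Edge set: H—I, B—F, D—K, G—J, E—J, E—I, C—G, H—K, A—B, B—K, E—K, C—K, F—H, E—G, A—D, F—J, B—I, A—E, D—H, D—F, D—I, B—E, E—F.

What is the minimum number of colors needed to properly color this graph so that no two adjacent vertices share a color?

D, F, H form a triangle, so at least 3 colors are needed.
A valid assignment using 3 colors: A=blue, B=green, C=red, D=red, E=red, F=blue, G=blue, H=green, I=blue, J=green, K=blue. Every edge joins two different colors.

3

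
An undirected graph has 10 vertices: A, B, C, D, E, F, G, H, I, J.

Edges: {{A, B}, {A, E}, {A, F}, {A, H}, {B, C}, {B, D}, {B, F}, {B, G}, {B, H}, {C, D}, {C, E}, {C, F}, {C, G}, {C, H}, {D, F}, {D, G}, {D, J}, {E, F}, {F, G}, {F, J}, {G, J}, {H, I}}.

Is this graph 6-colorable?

The chromatic number is 5. B, C, D, F, G form a clique, so at least 5 colors are needed.
5 colors suffice: A=green, B=blue, C=green, D=purple, E=blue, F=red, G=yellow, H=red, I=blue, J=blue.
Since 6 ≥ 5, a proper 6-coloring certainly exists.

Yes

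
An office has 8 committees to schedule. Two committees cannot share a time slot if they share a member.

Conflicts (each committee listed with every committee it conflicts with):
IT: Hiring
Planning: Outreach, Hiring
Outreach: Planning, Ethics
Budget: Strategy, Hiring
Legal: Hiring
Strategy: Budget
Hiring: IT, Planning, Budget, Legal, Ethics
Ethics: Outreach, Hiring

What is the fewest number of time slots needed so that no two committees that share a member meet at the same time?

2

IT and Hiring conflict, so at least 2 time slots are needed.
2 time slots suffice: IT=2, Planning=2, Outreach=1, Budget=2, Legal=2, Strategy=1, Hiring=1, Ethics=2. Every pair that conflicts lands in different time slots.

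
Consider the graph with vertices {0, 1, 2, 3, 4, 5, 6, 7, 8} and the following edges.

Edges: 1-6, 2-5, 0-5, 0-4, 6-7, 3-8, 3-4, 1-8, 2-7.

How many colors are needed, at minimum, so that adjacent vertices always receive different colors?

3

The cycle 3-4-0-5-2-7-6-1-8-3 has odd length 9, so it cannot be 2-colored; at least 3 colors are needed.
One proper 3-coloring: 0=red, 1=red, 2=red, 3=red, 4=blue, 5=blue, 6=blue, 7=green, 8=blue. Every edge joins two different colors.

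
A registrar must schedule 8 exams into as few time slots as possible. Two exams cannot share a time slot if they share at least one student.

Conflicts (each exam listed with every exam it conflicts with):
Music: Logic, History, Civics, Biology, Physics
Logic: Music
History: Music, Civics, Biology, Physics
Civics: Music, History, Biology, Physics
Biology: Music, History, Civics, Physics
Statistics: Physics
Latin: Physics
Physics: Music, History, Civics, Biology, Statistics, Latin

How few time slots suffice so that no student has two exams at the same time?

Music, History, Civics, Biology, Physics are mutually in conflict, so at least 5 time slots are needed.
5 time slots suffice: Music=2, Logic=1, History=4, Civics=3, Biology=5, Statistics=2, Latin=2, Physics=1. Each listed conflict is separated.

5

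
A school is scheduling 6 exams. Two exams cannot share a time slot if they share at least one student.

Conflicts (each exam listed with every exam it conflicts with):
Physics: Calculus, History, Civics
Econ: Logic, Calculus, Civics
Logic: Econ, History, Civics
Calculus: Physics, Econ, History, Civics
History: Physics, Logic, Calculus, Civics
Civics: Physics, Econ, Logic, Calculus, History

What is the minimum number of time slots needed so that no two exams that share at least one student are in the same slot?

4

Physics, Calculus, History, Civics are mutually in conflict, so at least 4 time slots are needed.
4 time slots suffice: time slot 1 → {Civics}; time slot 2 → {Econ, History}; time slot 3 → {Logic, Calculus}; time slot 4 → {Physics}. Each listed conflict is separated.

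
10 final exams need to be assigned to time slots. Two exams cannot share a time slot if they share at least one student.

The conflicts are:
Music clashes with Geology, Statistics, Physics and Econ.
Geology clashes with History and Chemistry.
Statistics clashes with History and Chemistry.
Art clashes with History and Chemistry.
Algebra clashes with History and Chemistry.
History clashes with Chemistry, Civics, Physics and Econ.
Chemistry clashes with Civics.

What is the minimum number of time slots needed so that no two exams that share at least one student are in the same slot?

3

Statistics, History, Chemistry all conflict with each other, so at least 3 time slots are needed.
3 time slots suffice: time slot 1 → {Music, History}; time slot 2 → {Chemistry, Physics, Econ}; time slot 3 → {Geology, Statistics, Art, Algebra, Civics}. No two conflicting exams share a time slot.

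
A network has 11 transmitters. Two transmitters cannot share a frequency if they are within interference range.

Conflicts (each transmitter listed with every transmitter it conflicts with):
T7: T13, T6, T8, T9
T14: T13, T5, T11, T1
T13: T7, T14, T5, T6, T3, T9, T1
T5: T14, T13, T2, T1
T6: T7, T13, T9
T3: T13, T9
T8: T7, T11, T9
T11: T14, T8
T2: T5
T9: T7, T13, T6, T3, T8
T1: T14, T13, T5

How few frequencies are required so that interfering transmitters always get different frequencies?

T7, T13, T6, T9 are mutually in conflict, so at least 4 frequencies are needed.
4 frequencies suffice: frequency 1 → {T13, T8, T2}; frequency 2 → {T14, T9}; frequency 3 → {T7, T5, T3, T11}; frequency 4 → {T6, T1}. No two conflicting transmitters share a frequency.

4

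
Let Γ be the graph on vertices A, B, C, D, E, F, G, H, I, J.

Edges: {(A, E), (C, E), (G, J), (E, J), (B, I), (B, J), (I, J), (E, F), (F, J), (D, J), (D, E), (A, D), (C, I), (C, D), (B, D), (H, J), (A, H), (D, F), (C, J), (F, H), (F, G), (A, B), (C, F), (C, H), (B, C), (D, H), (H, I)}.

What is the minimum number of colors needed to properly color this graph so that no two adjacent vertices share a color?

5

C, D, E, F, J form a clique, so at least 5 colors are needed.
5 colors suffice: color 1 → {A, J}; color 2 → {D, G, I}; color 3 → {C}; color 4 → {B, F}; color 5 → {E, H}. Every edge joins two different colors.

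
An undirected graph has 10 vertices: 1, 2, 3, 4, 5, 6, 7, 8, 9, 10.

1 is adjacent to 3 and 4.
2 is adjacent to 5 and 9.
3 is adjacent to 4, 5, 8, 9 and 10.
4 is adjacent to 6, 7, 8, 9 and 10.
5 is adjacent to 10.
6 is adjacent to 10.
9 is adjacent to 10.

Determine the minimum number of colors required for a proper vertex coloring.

4

3, 4, 9, 10 are mutually adjacent (a clique of size 4), so at least 4 colors are needed.
4 colors suffice: color a → {4, 5}; color b → {2, 3, 6, 7}; color c → {1, 8, 10}; color d → {9}. Every edge joins two different colors.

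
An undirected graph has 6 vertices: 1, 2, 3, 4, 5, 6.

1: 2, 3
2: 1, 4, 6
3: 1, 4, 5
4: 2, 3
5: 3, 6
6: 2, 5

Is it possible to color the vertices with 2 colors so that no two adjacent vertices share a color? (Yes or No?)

The cycle 2-1-3-5-6-2 has odd length 5, so it cannot be 2-colored; at least 3 colors are needed.
So 2 colors are not enough.

No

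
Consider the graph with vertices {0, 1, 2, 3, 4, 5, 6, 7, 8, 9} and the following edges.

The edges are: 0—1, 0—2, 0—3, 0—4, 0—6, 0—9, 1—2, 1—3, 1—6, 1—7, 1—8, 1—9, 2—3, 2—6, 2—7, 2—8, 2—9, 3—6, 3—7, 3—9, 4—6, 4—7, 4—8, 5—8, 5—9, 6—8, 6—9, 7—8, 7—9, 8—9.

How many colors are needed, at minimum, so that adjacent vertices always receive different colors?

0, 1, 2, 3, 6, 9 form a clique, so at least 6 colors are needed.
A valid assignment using 6 colors: 0=purple, 1=yellow, 2=blue, 3=orange, 4=red, 5=blue, 6=green, 7=green, 8=purple, 9=red. Every edge joins two different colors.

6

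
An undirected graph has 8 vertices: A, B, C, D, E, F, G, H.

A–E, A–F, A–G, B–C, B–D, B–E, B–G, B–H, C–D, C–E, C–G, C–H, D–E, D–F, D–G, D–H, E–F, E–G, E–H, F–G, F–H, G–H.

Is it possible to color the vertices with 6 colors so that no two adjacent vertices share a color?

Yes

The chromatic number is 6. B, C, D, E, G, H are pairwise adjacent (a clique of size 6), so at least 6 colors are needed.
6 colors suffice: color 1 → {E}; color 2 → {G}; color 3 → {A, H}; color 4 → {D}; color 5 → {B, F}; color 6 → {C}.
That is already a proper 6-coloring.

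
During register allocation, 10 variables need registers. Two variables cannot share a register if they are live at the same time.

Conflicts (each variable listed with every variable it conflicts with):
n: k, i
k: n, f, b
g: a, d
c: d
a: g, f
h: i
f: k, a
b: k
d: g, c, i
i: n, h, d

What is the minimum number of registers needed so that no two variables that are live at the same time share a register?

3

The cycle k-n-i-d-g-a-f-k has odd length 7, so it cannot be 2-colored; at least 3 registers are needed.
3 registers suffice: register 1 → {k, a, h, d}; register 2 → {g, c, f, b, i}; register 3 → {n}. No two conflicting variables share a register.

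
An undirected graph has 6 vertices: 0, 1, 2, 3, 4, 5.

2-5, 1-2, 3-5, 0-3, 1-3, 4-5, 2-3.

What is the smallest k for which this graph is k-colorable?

2, 3, 5 are mutually adjacent, so at least 3 colors are needed.
3 colors suffice: color a → {3, 4}; color b → {0, 1, 5}; color c → {2}. Every edge joins two different colors.

3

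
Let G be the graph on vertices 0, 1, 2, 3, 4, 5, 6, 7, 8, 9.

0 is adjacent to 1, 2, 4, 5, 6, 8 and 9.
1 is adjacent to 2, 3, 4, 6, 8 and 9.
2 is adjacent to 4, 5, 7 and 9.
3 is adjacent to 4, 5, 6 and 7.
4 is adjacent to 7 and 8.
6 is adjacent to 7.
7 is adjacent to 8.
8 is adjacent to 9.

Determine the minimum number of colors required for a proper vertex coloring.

4

0, 1, 2, 9 are pairwise adjacent (a clique of size 4), so at least 4 colors are needed.
4 colors suffice: 0=blue, 1=red, 2=green, 3=blue, 4=yellow, 5=red, 6=green, 7=red, 8=green, 9=yellow. Every edge joins two different colors.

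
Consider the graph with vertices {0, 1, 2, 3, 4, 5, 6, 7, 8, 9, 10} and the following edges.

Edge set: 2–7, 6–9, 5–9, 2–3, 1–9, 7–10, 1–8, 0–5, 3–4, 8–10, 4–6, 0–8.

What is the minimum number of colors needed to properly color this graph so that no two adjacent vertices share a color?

3

The cycle 0-8-1-9-5-0 has odd length 5, so it cannot be 2-colored; at least 3 colors are needed.
One proper 3-coloring: 0=green, 1=blue, 2=red, 3=blue, 4=red, 5=blue, 6=blue, 7=green, 8=red, 9=red, 10=blue. Each edge has distinct colors on its endpoints.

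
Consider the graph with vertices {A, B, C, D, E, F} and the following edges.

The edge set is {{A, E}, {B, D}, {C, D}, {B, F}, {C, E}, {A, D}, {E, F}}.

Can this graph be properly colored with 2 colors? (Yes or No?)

The cycle F-E-C-D-B-F has odd length 5, so it cannot be 2-colored; at least 3 colors are needed.
So 2 colors are not enough.

No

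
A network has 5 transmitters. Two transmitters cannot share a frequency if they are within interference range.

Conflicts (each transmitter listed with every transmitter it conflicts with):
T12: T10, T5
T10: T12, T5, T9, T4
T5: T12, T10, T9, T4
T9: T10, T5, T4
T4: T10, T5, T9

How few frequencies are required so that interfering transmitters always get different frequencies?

T10, T5, T9, T4 all conflict with each other, so at least 4 frequencies are needed.
Using 4 frequencies: T12=3, T10=2, T5=1, T9=4, T4=3. Each listed conflict is separated.

4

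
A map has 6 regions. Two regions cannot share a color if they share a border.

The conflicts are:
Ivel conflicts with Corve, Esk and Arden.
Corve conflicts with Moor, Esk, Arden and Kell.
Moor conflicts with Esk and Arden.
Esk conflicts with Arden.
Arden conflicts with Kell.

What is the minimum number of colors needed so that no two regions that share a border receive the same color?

Corve, Moor, Esk, Arden are mutually in conflict, so at least 4 colors are needed.
A valid assignment using 4 colors: Ivel=4, Corve=1, Moor=4, Esk=3, Arden=2, Kell=3. Every pair that conflicts lands in different colors.

4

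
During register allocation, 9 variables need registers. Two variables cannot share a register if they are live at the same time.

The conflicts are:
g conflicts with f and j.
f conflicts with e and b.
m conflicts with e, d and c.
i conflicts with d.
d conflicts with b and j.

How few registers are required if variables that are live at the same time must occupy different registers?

The cycle g-j-d-b-f-g has odd length 5, so it cannot be 2-colored; at least 3 registers are needed.
3 registers suffice: g=3, f=1, m=2, e=3, i=2, d=1, b=2, j=2, c=1. Each listed conflict is separated.

3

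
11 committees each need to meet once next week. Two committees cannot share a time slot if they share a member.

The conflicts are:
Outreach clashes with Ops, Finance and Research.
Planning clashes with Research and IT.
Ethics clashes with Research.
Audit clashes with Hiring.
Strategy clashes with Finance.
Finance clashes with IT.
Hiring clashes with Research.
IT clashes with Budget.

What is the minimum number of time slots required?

3

The cycle Planning-Research-Outreach-Finance-IT-Planning has odd length 5, so it cannot be 2-colored; at least 3 time slots are needed.
3 time slots suffice: time slot 1 → {Audit, Ops, Strategy, Research, IT}; time slot 2 → {Outreach, Planning, Ethics, Hiring, Budget}; time slot 3 → {Finance}. Each listed conflict is separated.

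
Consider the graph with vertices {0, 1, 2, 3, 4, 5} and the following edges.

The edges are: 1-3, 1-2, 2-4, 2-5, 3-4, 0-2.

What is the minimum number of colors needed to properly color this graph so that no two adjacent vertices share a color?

1 and 3 are adjacent, so at least 2 colors are needed.
A valid assignment using 2 colors: 0=b, 1=b, 2=a, 3=a, 4=b, 5=b. Each edge has distinct colors on its endpoints.

2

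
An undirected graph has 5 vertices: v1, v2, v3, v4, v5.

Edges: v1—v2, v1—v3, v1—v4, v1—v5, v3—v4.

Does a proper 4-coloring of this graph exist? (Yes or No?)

The chromatic number is 3. v1, v3, v4 form a triangle, so at least 3 colors are needed.
One proper 3-coloring: v1=red, v2=blue, v3=blue, v4=green, v5=blue.
Since 4 ≥ 3, a proper 4-coloring certainly exists.

Yes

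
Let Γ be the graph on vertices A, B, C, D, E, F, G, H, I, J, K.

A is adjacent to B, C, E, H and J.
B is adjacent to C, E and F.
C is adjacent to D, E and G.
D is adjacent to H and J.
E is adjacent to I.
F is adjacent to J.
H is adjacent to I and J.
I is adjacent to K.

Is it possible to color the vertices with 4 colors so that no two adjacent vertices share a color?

The chromatic number is 4. A, B, C, E are mutually adjacent (a clique of size 4), so at least 4 colors are needed.
4 colors suffice: A=red, B=green, C=blue, D=red, E=yellow, F=red, G=red, H=green, I=red, J=blue, K=blue.
That is already a proper 4-coloring.

Yes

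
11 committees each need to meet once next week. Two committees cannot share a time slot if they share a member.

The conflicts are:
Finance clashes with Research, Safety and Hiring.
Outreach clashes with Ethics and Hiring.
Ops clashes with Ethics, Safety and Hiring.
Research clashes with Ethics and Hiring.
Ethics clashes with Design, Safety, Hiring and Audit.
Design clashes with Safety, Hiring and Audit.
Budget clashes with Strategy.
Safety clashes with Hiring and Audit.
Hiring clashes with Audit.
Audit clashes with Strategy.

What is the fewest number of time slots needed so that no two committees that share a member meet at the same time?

5

Ethics, Design, Safety, Hiring, Audit pairwise conflict, so at least 5 time slots are needed.
5 time slots suffice: Finance=2, Outreach=3, Ops=4, Research=3, Ethics=2, Design=5, Budget=2, Safety=3, Hiring=1, Audit=4, Strategy=1. Every pair that conflicts lands in different time slots.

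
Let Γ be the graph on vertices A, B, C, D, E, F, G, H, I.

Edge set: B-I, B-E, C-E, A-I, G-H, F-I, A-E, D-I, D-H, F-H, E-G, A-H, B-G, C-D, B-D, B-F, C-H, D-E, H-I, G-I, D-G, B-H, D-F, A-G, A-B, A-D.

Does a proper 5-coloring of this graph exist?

No

A, B, D, G, H, I form a clique, so at least 6 colors are needed.
So 5 colors are not enough.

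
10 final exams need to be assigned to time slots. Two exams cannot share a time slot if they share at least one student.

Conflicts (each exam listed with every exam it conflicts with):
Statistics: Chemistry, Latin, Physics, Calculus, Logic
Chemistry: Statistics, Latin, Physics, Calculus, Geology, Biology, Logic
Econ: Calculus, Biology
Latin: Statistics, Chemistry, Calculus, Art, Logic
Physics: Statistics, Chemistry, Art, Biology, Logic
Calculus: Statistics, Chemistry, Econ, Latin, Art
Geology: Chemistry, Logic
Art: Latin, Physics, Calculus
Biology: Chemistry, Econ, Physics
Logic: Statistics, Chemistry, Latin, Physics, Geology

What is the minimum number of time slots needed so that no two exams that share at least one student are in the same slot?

4

Statistics, Chemistry, Latin, Calculus pairwise conflict, so at least 4 time slots are needed.
A valid assignment using 4 time slots: Statistics=3, Chemistry=1, Econ=1, Latin=2, Physics=2, Calculus=4, Geology=2, Art=1, Biology=3, Logic=4. Every pair that conflicts lands in different time slots.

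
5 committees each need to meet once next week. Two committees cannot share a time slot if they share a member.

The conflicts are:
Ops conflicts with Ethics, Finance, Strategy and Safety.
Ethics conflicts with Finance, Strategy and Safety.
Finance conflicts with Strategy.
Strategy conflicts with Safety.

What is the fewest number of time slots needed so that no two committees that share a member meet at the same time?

4

Ops, Ethics, Finance, Strategy are mutually in conflict, so at least 4 time slots are needed.
4 time slots suffice: time slot 1 → {Strategy}; time slot 2 → {Ethics}; time slot 3 → {Ops}; time slot 4 → {Finance, Safety}. No two conflicting committees share a time slot.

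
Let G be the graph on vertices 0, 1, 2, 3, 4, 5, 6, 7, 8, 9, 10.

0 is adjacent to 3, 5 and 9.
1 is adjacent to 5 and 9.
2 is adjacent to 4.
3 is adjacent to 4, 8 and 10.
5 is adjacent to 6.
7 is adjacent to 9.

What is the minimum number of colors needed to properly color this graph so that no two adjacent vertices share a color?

2

0 and 5 are adjacent, so at least 2 colors are needed.
2 colors suffice: color a → {2, 3, 5, 9}; color b → {0, 1, 4, 6, 7, 8, 10}. Each edge has distinct colors on its endpoints.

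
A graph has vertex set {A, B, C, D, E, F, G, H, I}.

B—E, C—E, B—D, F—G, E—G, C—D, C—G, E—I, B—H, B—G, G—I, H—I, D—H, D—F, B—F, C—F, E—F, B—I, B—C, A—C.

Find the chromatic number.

5

B, C, E, F, G are pairwise adjacent (a clique of size 5), so at least 5 colors are needed.
One proper 5-coloring: A=1, B=1, C=2, D=3, E=5, F=4, G=3, H=4, I=2. Each edge has distinct colors on its endpoints.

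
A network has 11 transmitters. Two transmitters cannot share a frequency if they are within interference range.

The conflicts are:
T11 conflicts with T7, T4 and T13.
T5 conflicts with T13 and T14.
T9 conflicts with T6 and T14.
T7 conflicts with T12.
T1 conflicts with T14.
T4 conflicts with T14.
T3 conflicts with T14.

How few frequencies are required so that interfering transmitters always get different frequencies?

3

The cycle T5-T13-T11-T4-T14-T5 has odd length 5, so it cannot be 2-colored; at least 3 frequencies are needed.
3 frequencies suffice: frequency 1 → {T11, T6, T14, T12}; frequency 2 → {T9, T7, T1, T4, T13, T3}; frequency 3 → {T5}. Every pair that conflicts lands in different frequencies.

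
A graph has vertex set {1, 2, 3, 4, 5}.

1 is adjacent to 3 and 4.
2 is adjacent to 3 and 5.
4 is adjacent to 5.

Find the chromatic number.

The cycle 5-4-1-3-2-5 has odd length 5, so it cannot be 2-colored; at least 3 colors are needed.
3 colors suffice: color a → {1, 2}; color b → {3, 4}; color c → {5}. No two adjacent vertices share a color.

3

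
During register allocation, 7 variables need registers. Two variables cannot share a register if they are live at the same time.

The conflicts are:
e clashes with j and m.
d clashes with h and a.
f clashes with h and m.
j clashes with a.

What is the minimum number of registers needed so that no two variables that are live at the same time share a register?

The cycle m-f-h-d-a-j-e-m has odd length 7, so it cannot be 2-colored; at least 3 registers are needed.
3 registers suffice: register 1 → {e, d, f}; register 2 → {h, a, m}; register 3 → {j}. Every pair that conflicts lands in different registers.

3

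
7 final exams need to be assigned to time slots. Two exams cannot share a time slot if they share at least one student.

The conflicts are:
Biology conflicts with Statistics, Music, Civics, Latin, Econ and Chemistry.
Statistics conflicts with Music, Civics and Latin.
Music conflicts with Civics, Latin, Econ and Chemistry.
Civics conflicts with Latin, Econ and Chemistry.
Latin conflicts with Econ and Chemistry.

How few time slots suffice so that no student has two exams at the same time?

5

Biology, Music, Civics, Latin, Econ pairwise conflict, so at least 5 time slots are needed.
5 time slots suffice: time slot 1 → {Biology}; time slot 2 → {Civics}; time slot 3 → {Latin}; time slot 4 → {Music}; time slot 5 → {Statistics, Econ, Chemistry}. Every pair that conflicts lands in different time slots.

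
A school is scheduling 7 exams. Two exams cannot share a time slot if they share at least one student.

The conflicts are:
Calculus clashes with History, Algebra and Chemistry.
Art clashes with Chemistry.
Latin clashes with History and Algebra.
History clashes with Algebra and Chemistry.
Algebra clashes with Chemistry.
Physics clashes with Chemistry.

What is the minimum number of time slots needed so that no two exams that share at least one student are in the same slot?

4

Calculus, History, Algebra, Chemistry are mutually in conflict, so at least 4 time slots are needed.
Using 4 time slots: Calculus=4, Art=2, Latin=1, History=2, Algebra=3, Physics=2, Chemistry=1. Each listed conflict is separated.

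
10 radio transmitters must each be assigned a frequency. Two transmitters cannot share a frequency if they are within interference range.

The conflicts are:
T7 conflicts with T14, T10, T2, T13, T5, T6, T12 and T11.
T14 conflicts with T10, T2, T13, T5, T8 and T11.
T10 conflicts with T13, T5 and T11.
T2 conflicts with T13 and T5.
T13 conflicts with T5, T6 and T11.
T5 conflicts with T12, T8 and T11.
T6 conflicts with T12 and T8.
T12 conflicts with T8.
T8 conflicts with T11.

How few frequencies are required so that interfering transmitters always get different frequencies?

T7, T14, T10, T13, T5, T11 all conflict with each other, so at least 6 frequencies are needed.
6 frequencies suffice: frequency 1 → {T5, T6}; frequency 2 → {T7, T8}; frequency 3 → {T14, T12}; frequency 4 → {T13}; frequency 5 → {T2, T11}; frequency 6 → {T10}. Every pair that conflicts lands in different frequencies.

6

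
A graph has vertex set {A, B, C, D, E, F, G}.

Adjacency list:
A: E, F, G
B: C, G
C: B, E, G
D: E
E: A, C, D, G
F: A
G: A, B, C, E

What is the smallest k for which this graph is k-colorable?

3

C, E, G are mutually adjacent, so at least 3 colors are needed.
3 colors suffice: color 1 → {D, F, G}; color 2 → {B, E}; color 3 → {A, C}. Every edge joins two different colors.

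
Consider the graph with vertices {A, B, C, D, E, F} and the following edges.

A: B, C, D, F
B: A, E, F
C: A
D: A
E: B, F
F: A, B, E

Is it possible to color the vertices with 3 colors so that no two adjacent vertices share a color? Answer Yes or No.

Yes

The chromatic number is 3. B, E, F are mutually adjacent, so at least 3 colors are needed.
3 colors suffice: color 1 → {A, E}; color 2 → {B, C, D}; color 3 → {F}.
That is already a proper 3-coloring.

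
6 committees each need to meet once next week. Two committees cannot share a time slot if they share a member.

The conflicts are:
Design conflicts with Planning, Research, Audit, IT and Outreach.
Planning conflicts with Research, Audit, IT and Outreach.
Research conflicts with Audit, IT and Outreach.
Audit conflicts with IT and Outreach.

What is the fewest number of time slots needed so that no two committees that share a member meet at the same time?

5

Design, Planning, Research, Audit, IT pairwise conflict, so at least 5 time slots are needed.
5 time slots suffice: Design=1, Planning=4, Research=2, Audit=3, IT=5, Outreach=5. No two conflicting committees share a time slot.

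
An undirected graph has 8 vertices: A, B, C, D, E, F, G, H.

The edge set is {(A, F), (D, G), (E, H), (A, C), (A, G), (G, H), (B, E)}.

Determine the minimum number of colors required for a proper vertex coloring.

2

E and H are adjacent, so at least 2 colors are needed.
2 colors suffice: A=2, B=2, C=1, D=2, E=1, F=1, G=1, H=2. Every edge joins two different colors.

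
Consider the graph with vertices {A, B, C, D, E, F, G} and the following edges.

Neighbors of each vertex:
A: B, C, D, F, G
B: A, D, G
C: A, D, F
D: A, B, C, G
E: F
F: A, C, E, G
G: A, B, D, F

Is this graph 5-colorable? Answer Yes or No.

The chromatic number is 4. A, B, D, G form a clique, so at least 4 colors are needed.
One proper 4-coloring: A=red, B=yellow, C=green, D=blue, E=red, F=blue, G=green.
Since 5 ≥ 4, a proper 5-coloring certainly exists.

Yes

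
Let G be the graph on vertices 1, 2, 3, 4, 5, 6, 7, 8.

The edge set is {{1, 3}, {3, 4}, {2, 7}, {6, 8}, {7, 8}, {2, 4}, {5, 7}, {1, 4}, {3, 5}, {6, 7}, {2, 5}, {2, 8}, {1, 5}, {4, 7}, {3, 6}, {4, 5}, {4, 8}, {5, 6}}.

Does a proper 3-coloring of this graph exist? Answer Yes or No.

No

1, 3, 4, 5 form a clique, so at least 4 colors are needed.
So 3 colors are not enough.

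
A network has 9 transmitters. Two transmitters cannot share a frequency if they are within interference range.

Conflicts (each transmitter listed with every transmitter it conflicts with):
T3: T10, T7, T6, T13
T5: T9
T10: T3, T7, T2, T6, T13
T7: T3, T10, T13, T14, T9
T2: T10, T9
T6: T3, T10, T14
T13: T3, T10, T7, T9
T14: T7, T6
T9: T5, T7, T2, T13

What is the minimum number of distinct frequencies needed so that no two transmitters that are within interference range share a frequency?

4

T3, T10, T7, T13 are mutually in conflict, so at least 4 frequencies are needed.
4 frequencies suffice: frequency 1 → {T10, T14, T9}; frequency 2 → {T5, T7, T2, T6}; frequency 3 → {T13}; frequency 4 → {T3}. Each listed conflict is separated.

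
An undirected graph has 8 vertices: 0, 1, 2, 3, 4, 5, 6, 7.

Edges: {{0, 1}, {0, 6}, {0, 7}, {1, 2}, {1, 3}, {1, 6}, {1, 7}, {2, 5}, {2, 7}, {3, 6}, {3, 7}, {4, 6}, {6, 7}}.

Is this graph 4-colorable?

Yes

The chromatic number is 4. 0, 1, 6, 7 are mutually adjacent (a clique of size 4), so at least 4 colors are needed.
4 colors suffice: color a → {4, 5, 7}; color b → {2, 6}; color c → {1}; color d → {0, 3}.
That is already a proper 4-coloring.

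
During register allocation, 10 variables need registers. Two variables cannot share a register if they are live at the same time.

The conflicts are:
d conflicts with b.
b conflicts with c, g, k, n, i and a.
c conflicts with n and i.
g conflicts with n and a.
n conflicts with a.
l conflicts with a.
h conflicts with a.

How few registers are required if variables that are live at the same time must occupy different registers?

4

b, g, n, a all conflict with each other, so at least 4 registers are needed.
4 registers suffice: register 1 → {b, l, h}; register 2 → {d, c, k, a}; register 3 → {n, i}; register 4 → {g}. Every pair that conflicts lands in different registers.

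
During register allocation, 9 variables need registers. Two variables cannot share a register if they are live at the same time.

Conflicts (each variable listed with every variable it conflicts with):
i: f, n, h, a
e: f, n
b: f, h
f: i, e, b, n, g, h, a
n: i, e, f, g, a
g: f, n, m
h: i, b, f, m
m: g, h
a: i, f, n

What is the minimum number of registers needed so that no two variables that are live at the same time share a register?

i, f, n, a pairwise conflict, so at least 4 registers are needed.
4 registers suffice: register 1 → {f, m}; register 2 → {n, h}; register 3 → {i, e, b, g}; register 4 → {a}. Every pair that conflicts lands in different registers.

4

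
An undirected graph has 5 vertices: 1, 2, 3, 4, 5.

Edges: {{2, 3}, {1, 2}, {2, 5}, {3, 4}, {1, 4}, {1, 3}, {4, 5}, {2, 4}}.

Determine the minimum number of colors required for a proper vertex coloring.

1, 2, 3, 4 form a clique, so at least 4 colors are needed.
4 colors suffice: 1=c, 2=b, 3=d, 4=a, 5=c. Every edge joins two different colors.

4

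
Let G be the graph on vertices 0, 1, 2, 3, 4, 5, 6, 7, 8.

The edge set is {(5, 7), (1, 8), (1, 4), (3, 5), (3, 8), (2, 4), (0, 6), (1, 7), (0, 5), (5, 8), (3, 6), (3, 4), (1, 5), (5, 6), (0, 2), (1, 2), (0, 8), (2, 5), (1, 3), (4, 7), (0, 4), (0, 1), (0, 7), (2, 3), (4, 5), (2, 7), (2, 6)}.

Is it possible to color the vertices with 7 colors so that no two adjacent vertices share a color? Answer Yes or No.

The chromatic number is 6. 0, 1, 2, 4, 5, 7 are mutually adjacent (a clique of size 6), so at least 6 colors are needed.
6 colors suffice: color a → {5}; color b → {2, 8}; color c → {0, 3}; color d → {1, 6}; color e → {4}; color f → {7}.
Since 7 ≥ 6, a proper 7-coloring certainly exists.

Yes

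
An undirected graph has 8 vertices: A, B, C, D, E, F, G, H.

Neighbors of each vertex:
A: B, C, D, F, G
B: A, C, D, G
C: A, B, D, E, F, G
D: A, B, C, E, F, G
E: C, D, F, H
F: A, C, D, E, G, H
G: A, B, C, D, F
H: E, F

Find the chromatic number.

A, B, C, D, G are mutually adjacent (a clique of size 5), so at least 5 colors are needed.
5 colors suffice: color 1 → {D, H}; color 2 → {B, F}; color 3 → {C}; color 4 → {A, E}; color 5 → {G}. No two adjacent vertices share a color.

5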